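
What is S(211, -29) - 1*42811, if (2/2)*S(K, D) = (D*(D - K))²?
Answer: 48398789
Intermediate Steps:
S(K, D) = D²*(D - K)² (S(K, D) = (D*(D - K))² = D²*(D - K)²)
S(211, -29) - 1*42811 = (-29)²*(-29 - 1*211)² - 1*42811 = 841*(-29 - 211)² - 42811 = 841*(-240)² - 42811 = 841*57600 - 42811 = 48441600 - 42811 = 48398789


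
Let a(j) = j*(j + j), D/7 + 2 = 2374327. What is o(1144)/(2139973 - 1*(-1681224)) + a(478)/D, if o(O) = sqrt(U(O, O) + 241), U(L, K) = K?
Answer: 456968/16620275 + sqrt(1385)/3821197 ≈ 0.027504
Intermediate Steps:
D = 16620275 (D = -14 + 7*2374327 = -14 + 16620289 = 16620275)
a(j) = 2*j**2 (a(j) = j*(2*j) = 2*j**2)
o(O) = sqrt(241 + O) (o(O) = sqrt(O + 241) = sqrt(241 + O))
o(1144)/(2139973 - 1*(-1681224)) + a(478)/D = sqrt(241 + 1144)/(2139973 - 1*(-1681224)) + (2*478**2)/16620275 = sqrt(1385)/(2139973 + 1681224) + (2*228484)*(1/16620275) = sqrt(1385)/3821197 + 456968*(1/16620275) = sqrt(1385)*(1/3821197) + 456968/16620275 = sqrt(1385)/3821197 + 456968/16620275 = 456968/16620275 + sqrt(1385)/3821197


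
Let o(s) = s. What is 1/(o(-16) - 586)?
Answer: -1/602 ≈ -0.0016611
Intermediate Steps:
1/(o(-16) - 586) = 1/(-16 - 586) = 1/(-602) = -1/602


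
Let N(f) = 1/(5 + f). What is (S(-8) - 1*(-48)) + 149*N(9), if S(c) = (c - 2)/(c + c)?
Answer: 3319/56 ≈ 59.268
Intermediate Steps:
S(c) = (-2 + c)/(2*c) (S(c) = (-2 + c)/((2*c)) = (-2 + c)*(1/(2*c)) = (-2 + c)/(2*c))
(S(-8) - 1*(-48)) + 149*N(9) = ((1/2)*(-2 - 8)/(-8) - 1*(-48)) + 149/(5 + 9) = ((1/2)*(-1/8)*(-10) + 48) + 149/14 = (5/8 + 48) + 149*(1/14) = 389/8 + 149/14 = 3319/56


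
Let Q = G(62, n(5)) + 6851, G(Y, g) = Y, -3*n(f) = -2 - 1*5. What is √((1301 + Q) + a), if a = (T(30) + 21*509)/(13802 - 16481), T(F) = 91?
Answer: √58923335154/2679 ≈ 90.609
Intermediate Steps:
n(f) = 7/3 (n(f) = -(-2 - 1*5)/3 = -(-2 - 5)/3 = -⅓*(-7) = 7/3)
Q = 6913 (Q = 62 + 6851 = 6913)
a = -10780/2679 (a = (91 + 21*509)/(13802 - 16481) = (91 + 10689)/(-2679) = 10780*(-1/2679) = -10780/2679 ≈ -4.0239)
√((1301 + Q) + a) = √((1301 + 6913) - 10780/2679) = √(8214 - 10780/2679) = √(21994526/2679) = √58923335154/2679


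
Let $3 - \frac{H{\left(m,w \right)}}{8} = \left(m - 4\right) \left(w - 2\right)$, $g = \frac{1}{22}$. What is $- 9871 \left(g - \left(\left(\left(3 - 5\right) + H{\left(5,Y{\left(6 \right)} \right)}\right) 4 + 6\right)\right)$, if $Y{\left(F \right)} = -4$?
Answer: $\frac{62098461}{22} \approx 2.8227 \cdot 10^{6}$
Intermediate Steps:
$g = \frac{1}{22} \approx 0.045455$
$H{\left(m,w \right)} = 24 - 8 \left(-4 + m\right) \left(-2 + w\right)$ ($H{\left(m,w \right)} = 24 - 8 \left(m - 4\right) \left(w - 2\right) = 24 - 8 \left(-4 + m\right) \left(-2 + w\right)$)
$- 9871 \left(g - \left(\left(\left(3 - 5\right) + H{\left(5,Y{\left(6 \right)} \right)}\right) 4 + 6\right)\right) = - 9871 \left(\frac{1}{22} - \left(\left(\left(3 - 5\right) + \left(-40 + 16 \cdot 5 + 32 \left(-4\right) - 40 \left(-4\right)\right)\right) 4 + 6\right)\right) = - 9871 \left(\frac{1}{22} - \left(\left(-2 + \left(-40 + 80 - 128 + 160\right)\right) 4 + 6\right)\right) = - 9871 \left(\frac{1}{22} - \left(\left(-2 + 72\right) 4 + 6\right)\right) = - 9871 \left(\frac{1}{22} - \left(70 \cdot 4 + 6\right)\right) = - 9871 \left(\frac{1}{22} - \left(280 + 6\right)\right) = - 9871 \left(\frac{1}{22} - 286\right) = \left(-9871\right) \left(- \frac{6291}{22}\right) = \frac{62098461}{22}$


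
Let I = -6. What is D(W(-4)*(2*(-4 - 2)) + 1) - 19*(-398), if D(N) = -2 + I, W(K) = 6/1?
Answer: 7554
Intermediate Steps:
W(K) = 6 (W(K) = 6*1 = 6)
D(N) = -8 (D(N) = -2 - 6 = -8)
D(W(-4)*(2*(-4 - 2)) + 1) - 19*(-398) = -8 - 19*(-398) = -8 + 7562 = 7554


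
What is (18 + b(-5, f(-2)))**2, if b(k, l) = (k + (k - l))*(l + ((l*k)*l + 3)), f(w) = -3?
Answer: 110889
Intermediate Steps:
b(k, l) = (-l + 2*k)*(3 + l + k*l**2) (b(k, l) = (-l + 2*k)*(l + ((k*l)*l + 3)) = (-l + 2*k)*(l + (k*l**2 + 3)) = (-l + 2*k)*(l + (3 + k*l**2)) = (-l + 2*k)*(3 + l + k*l**2))
(18 + b(-5, f(-2)))**2 = (18 + (-1*(-3)**2 - 3*(-3) + 6*(-5) - 1*(-5)*(-3)**3 + 2*(-5)*(-3) + 2*(-5)**2*(-3)**2))**2 = (18 + (-1*9 + 9 - 30 - 1*(-5)*(-27) + 30 + 2*25*9))**2 = (18 + (-9 + 9 - 30 - 135 + 30 + 450))**2 = (18 + 315)**2 = 333**2 = 110889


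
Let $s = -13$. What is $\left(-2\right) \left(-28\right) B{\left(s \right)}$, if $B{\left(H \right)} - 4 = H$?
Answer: $-504$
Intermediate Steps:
$B{\left(H \right)} = 4 + H$
$\left(-2\right) \left(-28\right) B{\left(s \right)} = \left(-2\right) \left(-28\right) \left(4 - 13\right) = 56 \left(-9\right) = -504$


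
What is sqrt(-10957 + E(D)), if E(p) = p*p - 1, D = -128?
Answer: sqrt(5426) ≈ 73.661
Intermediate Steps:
E(p) = -1 + p**2 (E(p) = p**2 - 1 = -1 + p**2)
sqrt(-10957 + E(D)) = sqrt(-10957 + (-1 + (-128)**2)) = sqrt(-10957 + (-1 + 16384)) = sqrt(-10957 + 16383) = sqrt(5426)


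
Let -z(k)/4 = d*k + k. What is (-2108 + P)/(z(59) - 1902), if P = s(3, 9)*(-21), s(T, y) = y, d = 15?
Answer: 2297/5678 ≈ 0.40454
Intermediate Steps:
z(k) = -64*k (z(k) = -4*(15*k + k) = -64*k)
P = -189 (P = 9*(-21) = -189)
(-2108 + P)/(z(59) - 1902) = (-2108 - 189)/(-64*59 - 1902) = -2297/(-3776 - 1902) = -2297/(-5678) = -2297*(-1/5678) = 2297/5678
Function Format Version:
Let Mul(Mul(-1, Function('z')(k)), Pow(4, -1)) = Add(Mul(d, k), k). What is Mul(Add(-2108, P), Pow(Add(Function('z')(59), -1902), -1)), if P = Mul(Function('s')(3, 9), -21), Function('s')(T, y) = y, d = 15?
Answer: Rational(2297, 5678) ≈ 0.40454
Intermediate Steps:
Function('z')(k) = Mul(-64, k) (Function('z')(k) = Mul(-4, Add(Mul(15, k), k)) = Mul(-4, Mul(16, k)) = Mul(-64, k))
P = -189 (P = Mul(9, -21) = -189)
Mul(Add(-2108, P), Pow(Add(Function('z')(59), -1902), -1)) = Mul(Add(-2108, -189), Pow(Add(Mul(-64, 59), -1902), -1)) = Mul(-2297, Pow(Add(-3776, -1902), -1)) = Mul(-2297, Pow(-5678, -1)) = Mul(-2297, Rational(-1, 5678)) = Rational(2297, 5678)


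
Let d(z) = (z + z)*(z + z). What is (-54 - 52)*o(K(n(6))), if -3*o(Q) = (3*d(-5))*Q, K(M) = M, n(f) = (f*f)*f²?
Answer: 13737600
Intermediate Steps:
n(f) = f⁴ (n(f) = f²*f² = f⁴)
d(z) = 4*z² (d(z) = (2*z)*(2*z) = 4*z²)
o(Q) = -100*Q (o(Q) = -3*(4*(-5)²)*Q/3 = -3*(4*25)*Q/3 = -3*100*Q/3 = -100*Q)
(-54 - 52)*o(K(n(6))) = (-54 - 52)*(-100*6⁴) = -(-10600)*1296 = -106*(-129600) = 13737600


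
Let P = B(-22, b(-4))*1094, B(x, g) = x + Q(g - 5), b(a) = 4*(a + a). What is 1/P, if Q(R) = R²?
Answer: 1/1473618 ≈ 6.7860e-7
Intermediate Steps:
b(a) = 8*a (b(a) = 4*(2*a) = 8*a)
B(x, g) = x + (-5 + g)² (B(x, g) = x + (g - 5)² = x + (-5 + g)²)
P = 1473618 (P = (-22 + (-5 + 8*(-4))²)*1094 = (-22 + (-5 - 32)²)*1094 = (-22 + (-37)²)*1094 = (-22 + 1369)*1094 = 1347*1094 = 1473618)
1/P = 1/1473618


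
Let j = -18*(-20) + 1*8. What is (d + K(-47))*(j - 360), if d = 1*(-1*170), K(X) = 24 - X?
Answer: -792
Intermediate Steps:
j = 368 (j = 360 + 8 = 368)
d = -170 (d = 1*(-170) = -170)
(d + K(-47))*(j - 360) = (-170 + (24 - 1*(-47)))*(368 - 360) = (-170 + (24 + 47))*8 = (-170 + 71)*8 = -99*8 = -792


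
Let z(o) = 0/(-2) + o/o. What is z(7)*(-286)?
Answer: -286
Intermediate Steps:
z(o) = 1 (z(o) = 0*(-1/2) + 1 = 0 + 1 = 1)
z(7)*(-286) = 1*(-286) = -286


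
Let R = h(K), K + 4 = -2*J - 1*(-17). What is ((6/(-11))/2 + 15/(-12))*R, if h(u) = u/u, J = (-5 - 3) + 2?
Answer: -67/44 ≈ -1.5227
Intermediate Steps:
J = -6 (J = -8 + 2 = -6)
K = 25 (K = -4 + (-2*(-6) - 1*(-17)) = -4 + (12 + 17) = -4 + 29 = 25)
h(u) = 1
R = 1
((6/(-11))/2 + 15/(-12))*R = ((6/(-11))/2 + 15/(-12))*1 = ((6*(-1/11))*(1/2) + 15*(-1/12))*1 = (-6/11*1/2 - 5/4)*1 = (-3/11 - 5/4)*1 = -67/44*1 = -67/44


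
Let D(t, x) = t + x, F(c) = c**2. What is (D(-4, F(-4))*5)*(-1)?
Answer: -60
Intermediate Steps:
(D(-4, F(-4))*5)*(-1) = ((-4 + (-4)**2)*5)*(-1) = ((-4 + 16)*5)*(-1) = (12*5)*(-1) = 60*(-1) = -60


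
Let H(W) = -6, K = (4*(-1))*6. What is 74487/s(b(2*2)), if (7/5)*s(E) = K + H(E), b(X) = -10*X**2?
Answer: -173803/50 ≈ -3476.1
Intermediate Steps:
K = -24 (K = -4*6 = -24)
s(E) = -150/7 (s(E) = 5*(-24 - 6)/7 = (5/7)*(-30) = -150/7)
74487/s(b(2*2)) = 74487/(-150/7) = 74487*(-7/150) = -173803/50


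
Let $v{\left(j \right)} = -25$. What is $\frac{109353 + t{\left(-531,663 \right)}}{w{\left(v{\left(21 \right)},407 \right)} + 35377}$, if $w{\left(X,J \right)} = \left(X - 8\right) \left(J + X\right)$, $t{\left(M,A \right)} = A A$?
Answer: $\frac{548922}{22771} \approx 24.106$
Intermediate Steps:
$t{\left(M,A \right)} = A^{2}$
$w{\left(X,J \right)} = \left(-8 + X\right) \left(J + X\right)$
$\frac{109353 + t{\left(-531,663 \right)}}{w{\left(v{\left(21 \right)},407 \right)} + 35377} = \frac{109353 + 663^{2}}{\left(\left(-25\right)^{2} - 3256 - -200 + 407 \left(-25\right)\right) + 35377} = \frac{109353 + 439569}{\left(625 - 3256 + 200 - 10175\right) + 35377} = \frac{548922}{-12606 + 35377} = \frac{548922}{22771}$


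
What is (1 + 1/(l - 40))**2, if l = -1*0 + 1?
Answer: 1444/1521 ≈ 0.94938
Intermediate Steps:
l = 1 (l = 0 + 1 = 1)
(1 + 1/(l - 40))**2 = (1 + 1/(1 - 40))**2 = (1 + 1/(-39))**2 = (1 - 1/39)**2 = (38/39)**2 = 1444/1521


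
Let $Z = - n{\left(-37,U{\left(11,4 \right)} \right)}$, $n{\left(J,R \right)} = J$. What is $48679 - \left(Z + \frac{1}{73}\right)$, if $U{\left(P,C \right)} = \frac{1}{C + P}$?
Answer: $\frac{3550865}{73} \approx 48642.0$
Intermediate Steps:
$Z = 37$ ($Z = \left(-1\right) \left(-37\right) = 37$)
$48679 - \left(Z + \frac{1}{73}\right) = 48679 - \left(37 + \frac{1}{73}\right) = 48679 - \frac{2702}{73} = \frac{3550865}{73}$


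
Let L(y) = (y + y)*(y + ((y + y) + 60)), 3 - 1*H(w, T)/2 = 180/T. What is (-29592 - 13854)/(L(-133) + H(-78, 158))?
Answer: -572039/1187340 ≈ -0.48178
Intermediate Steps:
H(w, T) = 6 - 360/T
L(y) = 2*y*(60 + 3*y) (L(y) = (2*y)*(y + (2*y + 60)) = (2*y)*(y + (60 + 2*y)) = (2*y)*(60 + 3*y) = 2*y*(60 + 3*y))
(-29592 - 13854)/(L(-133) + H(-78, 158)) = (-29592 - 13854)/(6*(-133)*(20 - 133) + (6 - 360/158)) = -43446/(6*(-133)*(-113) + (6 - 360*1/158)) = -43446/(90174 + (6 - 180/79)) = -43446/(90174 + 294/79) = -43446/7124040/79 = -43446*79/7124040 = -572039/1187340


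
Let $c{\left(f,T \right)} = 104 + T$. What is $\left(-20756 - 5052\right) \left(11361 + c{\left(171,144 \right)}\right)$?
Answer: $-299605072$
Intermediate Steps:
$\left(-20756 - 5052\right) \left(11361 + c{\left(171,144 \right)}\right) = \left(-20756 - 5052\right) \left(11361 + \left(104 + 144\right)\right) = - 25808 \left(11361 + 248\right) = \left(-25808\right) 11609 = -299605072$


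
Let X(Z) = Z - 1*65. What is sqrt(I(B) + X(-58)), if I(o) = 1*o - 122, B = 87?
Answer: I*sqrt(158) ≈ 12.57*I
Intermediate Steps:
X(Z) = -65 + Z (X(Z) = Z - 65 = -65 + Z)
I(o) = -122 + o (I(o) = o - 122 = -122 + o)
sqrt(I(B) + X(-58)) = sqrt((-122 + 87) + (-65 - 58)) = sqrt(-35 - 123) = sqrt(-158) = I*sqrt(158)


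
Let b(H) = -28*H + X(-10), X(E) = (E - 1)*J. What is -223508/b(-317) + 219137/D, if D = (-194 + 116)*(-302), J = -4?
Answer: -413781551/26264940 ≈ -15.754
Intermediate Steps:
X(E) = 4 - 4*E (X(E) = (E - 1)*(-4) = (-1 + E)*(-4) = 4 - 4*E)
b(H) = 44 - 28*H (b(H) = -28*H + (4 - 4*(-10)) = -28*H + (4 + 40) = -28*H + 44 = 44 - 28*H)
D = 23556 (D = -78*(-302) = 23556)
-223508/b(-317) + 219137/D = -223508/(44 - 28*(-317)) + 219137/23556 = -223508/(44 + 8876) + 219137*(1/23556) = -223508/8920 + 219137/23556 = -223508*1/8920 + 219137/23556 = -55877/2230 + 219137/23556 = -413781551/26264940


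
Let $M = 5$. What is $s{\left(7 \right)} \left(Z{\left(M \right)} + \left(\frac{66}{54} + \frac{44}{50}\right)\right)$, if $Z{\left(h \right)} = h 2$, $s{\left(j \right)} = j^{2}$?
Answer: $\frac{133427}{225} \approx 593.01$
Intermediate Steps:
$Z{\left(h \right)} = 2 h$
$s{\left(7 \right)} \left(Z{\left(M \right)} + \left(\frac{66}{54} + \frac{44}{50}\right)\right) = 7^{2} \left(2 \cdot 5 + \left(\frac{66}{54} + \frac{44}{50}\right)\right) = 49 \left(10 + \left(66 \cdot \frac{1}{54} + 44 \cdot \frac{1}{50}\right)\right) = 49 \left(10 + \left(\frac{11}{9} + \frac{22}{25}\right)\right) = 49 \left(10 + \frac{473}{225}\right) = 49 \cdot \frac{2723}{225} = \frac{133427}{225}$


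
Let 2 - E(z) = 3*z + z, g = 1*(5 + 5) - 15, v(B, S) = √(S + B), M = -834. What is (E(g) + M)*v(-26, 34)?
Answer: -1624*√2 ≈ -2296.7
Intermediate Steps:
v(B, S) = √(B + S)
g = -5 (g = 1*10 - 15 = 10 - 15 = -5)
E(z) = 2 - 4*z (E(z) = 2 - (3*z + z) = 2 - 4*z)
(E(g) + M)*v(-26, 34) = ((2 - 4*(-5)) - 834)*√(-26 + 34) = ((2 + 20) - 834)*√8 = (22 - 834)*(2*√2) = -1624*√2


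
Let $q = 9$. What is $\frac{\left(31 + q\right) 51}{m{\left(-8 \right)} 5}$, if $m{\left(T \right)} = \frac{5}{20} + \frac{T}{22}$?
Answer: $- \frac{17952}{5} \approx -3590.4$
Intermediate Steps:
$m{\left(T \right)} = \frac{1}{4} + \frac{T}{22}$ ($m{\left(T \right)} = 5 \cdot \frac{1}{20} + T \frac{1}{22} = \frac{1}{4} + \frac{T}{22}$)
$\frac{\left(31 + q\right) 51}{m{\left(-8 \right)} 5} = \frac{\left(31 + 9\right) 51}{\left(\frac{1}{4} + \frac{1}{22} \left(-8\right)\right) 5} = \frac{40 \cdot 51}{\left(\frac{1}{4} - \frac{4}{11}\right) 5} = \frac{2040}{\left(- \frac{5}{44}\right) 5} = \frac{2040}{- \frac{25}{44}} = 2040 \left(- \frac{44}{25}\right) = - \frac{17952}{5}$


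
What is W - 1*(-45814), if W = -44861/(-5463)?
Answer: 250326743/5463 ≈ 45822.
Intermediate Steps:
W = 44861/5463 (W = -44861*(-1/5463) = 44861/5463 ≈ 8.2118)
W - 1*(-45814) = 44861/5463 - 1*(-45814) = 44861/5463 + 45814 = 250326743/5463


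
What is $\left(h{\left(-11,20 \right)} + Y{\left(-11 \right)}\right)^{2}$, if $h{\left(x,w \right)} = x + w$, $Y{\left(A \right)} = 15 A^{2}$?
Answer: $3326976$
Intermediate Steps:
$h{\left(x,w \right)} = w + x$
$\left(h{\left(-11,20 \right)} + Y{\left(-11 \right)}\right)^{2} = \left(\left(20 - 11\right) + 15 \left(-11\right)^{2}\right)^{2} = \left(9 + 15 \cdot 121\right)^{2} = \left(9 + 1815\right)^{2} = 1824^{2} = 3326976$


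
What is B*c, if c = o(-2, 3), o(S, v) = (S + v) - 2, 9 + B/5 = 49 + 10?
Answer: -250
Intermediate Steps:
B = 250 (B = -45 + 5*(49 + 10) = -45 + 5*59 = -45 + 295 = 250)
o(S, v) = -2 + S + v
c = -1 (c = -2 - 2 + 3 = -1)
B*c = 250*(-1) = -250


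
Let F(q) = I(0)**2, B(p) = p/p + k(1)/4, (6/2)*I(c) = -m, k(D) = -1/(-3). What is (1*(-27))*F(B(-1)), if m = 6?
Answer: -108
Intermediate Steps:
k(D) = 1/3 (k(D) = -1*(-1/3) = 1/3)
I(c) = -2 (I(c) = (-1*6)/3 = (1/3)*(-6) = -2)
B(p) = 13/12 (B(p) = p/p + (1/3)/4 = 1 + (1/3)*(1/4) = 1 + 1/12 = 13/12)
F(q) = 4 (F(q) = (-2)**2 = 4)
(1*(-27))*F(B(-1)) = (1*(-27))*4 = -27*4 = -108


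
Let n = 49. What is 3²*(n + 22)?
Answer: 639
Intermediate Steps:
3²*(n + 22) = 3²*(49 + 22) = 9*71 = 639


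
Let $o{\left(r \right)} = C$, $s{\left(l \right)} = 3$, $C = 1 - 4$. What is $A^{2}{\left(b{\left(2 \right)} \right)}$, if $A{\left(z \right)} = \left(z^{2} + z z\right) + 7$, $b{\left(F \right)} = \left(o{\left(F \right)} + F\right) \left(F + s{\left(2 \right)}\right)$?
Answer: $3249$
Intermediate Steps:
$C = -3$
$o{\left(r \right)} = -3$
$b{\left(F \right)} = \left(-3 + F\right) \left(3 + F\right)$ ($b{\left(F \right)} = \left(-3 + F\right) \left(F + 3\right) = \left(-3 + F\right) \left(3 + F\right)$)
$A{\left(z \right)} = 7 + 2 z^{2}$ ($A{\left(z \right)} = \left(z^{2} + z^{2}\right) + 7 = 2 z^{2} + 7 = 7 + 2 z^{2}$)
$A^{2}{\left(b{\left(2 \right)} \right)} = \left(7 + 2 \left(-9 + 2^{2}\right)^{2}\right)^{2} = \left(7 + 2 \left(-9 + 4\right)^{2}\right)^{2} = \left(7 + 2 \left(-5\right)^{2}\right)^{2} = \left(7 + 2 \cdot 25\right)^{2} = \left(7 + 50\right)^{2} = 57^{2} = 3249$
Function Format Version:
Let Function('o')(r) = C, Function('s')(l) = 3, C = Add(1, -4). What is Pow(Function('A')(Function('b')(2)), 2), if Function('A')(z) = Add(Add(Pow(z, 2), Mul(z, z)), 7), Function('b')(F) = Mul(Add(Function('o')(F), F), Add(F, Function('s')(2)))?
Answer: 3249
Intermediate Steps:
C = -3
Function('o')(r) = -3
Function('b')(F) = Mul(Add(-3, F), Add(3, F)) (Function('b')(F) = Mul(Add(-3, F), Add(F, 3)) = Mul(Add(-3, F), Add(3, F)))
Function('A')(z) = Add(7, Mul(2, Pow(z, 2))) (Function('A')(z) = Add(Add(Pow(z, 2), Pow(z, 2)), 7) = Add(Mul(2, Pow(z, 2)), 7) = Add(7, Mul(2, Pow(z, 2))))
Pow(Function('A')(Function('b')(2)), 2) = Pow(Add(7, Mul(2, Pow(Add(-9, Pow(2, 2)), 2))), 2) = Pow(Add(7, Mul(2, Pow(Add(-9, 4), 2))), 2) = Pow(Add(7, Mul(2, Pow(-5, 2))), 2) = Pow(Add(7, Mul(2, 25)), 2) = Pow(Add(7, 50), 2) = Pow(57, 2) = 3249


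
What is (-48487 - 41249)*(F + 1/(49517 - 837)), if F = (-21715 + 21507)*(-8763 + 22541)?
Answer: 1564864739282223/6085 ≈ 2.5717e+11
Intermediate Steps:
F = -2865824 (F = -208*13778 = -2865824)
(-48487 - 41249)*(F + 1/(49517 - 837)) = (-48487 - 41249)*(-2865824 + 1/(49517 - 837)) = -89736*(-2865824 + 1/48680) = -89736*(-139508312319/48680) = 1564864739282223/6085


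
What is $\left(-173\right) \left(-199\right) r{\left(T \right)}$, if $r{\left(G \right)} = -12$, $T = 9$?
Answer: $-413124$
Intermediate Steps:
$\left(-173\right) \left(-199\right) r{\left(T \right)} = \left(-173\right) \left(-199\right) \left(-12\right) = 34427 \left(-12\right) = -413124$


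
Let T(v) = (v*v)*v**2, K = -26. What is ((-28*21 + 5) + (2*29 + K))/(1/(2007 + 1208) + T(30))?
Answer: -1771465/2604150001 ≈ -0.00068025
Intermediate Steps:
T(v) = v**4 (T(v) = v**2*v**2 = v**4)
((-28*21 + 5) + (2*29 + K))/(1/(2007 + 1208) + T(30)) = ((-28*21 + 5) + (2*29 - 26))/(1/(2007 + 1208) + 30**4) = ((-588 + 5) + (58 - 26))/(1/3215 + 810000) = (-583 + 32)/(1/3215 + 810000) = -551/2604150001/3215 = -551*3215/2604150001 = -1771465/2604150001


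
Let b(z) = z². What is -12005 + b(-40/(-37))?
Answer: -16433245/1369 ≈ -12004.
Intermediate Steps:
-12005 + b(-40/(-37)) = -12005 + (-40/(-37))² = -12005 + (-40*(-1/37))² = -12005 + (40/37)² = -12005 + 1600/1369 = -16433245/1369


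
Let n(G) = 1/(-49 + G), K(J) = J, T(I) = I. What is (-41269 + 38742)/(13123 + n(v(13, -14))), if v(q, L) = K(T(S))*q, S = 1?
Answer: -90972/472427 ≈ -0.19256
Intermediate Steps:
v(q, L) = q (v(q, L) = 1*q = q)
(-41269 + 38742)/(13123 + n(v(13, -14))) = (-41269 + 38742)/(13123 + 1/(-49 + 13)) = -2527/(13123 + 1/(-36)) = -2527/(13123 - 1/36) = -2527/472427/36 = -2527*36/472427 = -90972/472427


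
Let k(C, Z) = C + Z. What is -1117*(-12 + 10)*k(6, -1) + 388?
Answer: 11558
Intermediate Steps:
-1117*(-12 + 10)*k(6, -1) + 388 = -1117*(-12 + 10)*(6 - 1) + 388 = -(-2234)*5 + 388 = -1117*(-10) + 388 = 11170 + 388 = 11558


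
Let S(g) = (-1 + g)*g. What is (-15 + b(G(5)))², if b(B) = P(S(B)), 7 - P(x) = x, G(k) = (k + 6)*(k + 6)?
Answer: 211062784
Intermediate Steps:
G(k) = (6 + k)² (G(k) = (6 + k)*(6 + k) = (6 + k)²)
S(g) = g*(-1 + g)
P(x) = 7 - x
b(B) = 7 - B*(-1 + B)
(-15 + b(G(5)))² = (-15 + (7 - (6 + 5)²*(-1 + (6 + 5)²)))² = (-15 + (7 - 1*11²*(-1 + 11²)))² = (-15 + (7 - 1*121*(-1 + 121)))² = (-15 + (7 - 1*121*120))² = (-15 + (7 - 14520))² = (-15 - 14513)² = (-14528)² = 211062784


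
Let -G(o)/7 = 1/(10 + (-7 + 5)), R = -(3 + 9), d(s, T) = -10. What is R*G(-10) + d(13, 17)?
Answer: 1/2 ≈ 0.50000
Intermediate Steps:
R = -12 (R = -1*12 = -12)
G(o) = -7/8 (G(o) = -7/(10 + (-7 + 5)) = -7/(10 - 2) = -7/8)
R*G(-10) + d(13, 17) = -12*(-7/8) - 10 = 21/2 - 10 = 1/2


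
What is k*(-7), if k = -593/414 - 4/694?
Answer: 1446193/143658 ≈ 10.067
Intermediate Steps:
k = -206599/143658 (k = -593*1/414 - 4*1/694 = -593/414 - 2/347 = -206599/143658 ≈ -1.4381)
k*(-7) = -206599/143658*(-7) = 1446193/143658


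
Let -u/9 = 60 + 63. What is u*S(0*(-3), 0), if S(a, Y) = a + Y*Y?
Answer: 0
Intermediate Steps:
u = -1107 (u = -9*(60 + 63) = -9*123 = -1107)
S(a, Y) = a + Y²
u*S(0*(-3), 0) = -1107*(0*(-3) + 0²) = -1107*(0 + 0) = -1107*0 = 0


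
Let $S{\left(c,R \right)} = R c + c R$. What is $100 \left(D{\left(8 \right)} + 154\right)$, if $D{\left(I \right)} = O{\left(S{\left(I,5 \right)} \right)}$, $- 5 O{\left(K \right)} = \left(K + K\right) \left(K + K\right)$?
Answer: $-496600$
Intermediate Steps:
$S{\left(c,R \right)} = 2 R c$ ($S{\left(c,R \right)} = R c + R c = 2 R c$)
$O{\left(K \right)} = - \frac{4 K^{2}}{5}$ ($O{\left(K \right)} = - \frac{\left(K + K\right) \left(K + K\right)}{5} = - \frac{2 K 2 K}{5} = - \frac{4 K^{2}}{5}$)
$D{\left(I \right)} = - 80 I^{2}$ ($D{\left(I \right)} = - \frac{4 \left(2 \cdot 5 I\right)^{2}}{5} = - \frac{4 \left(10 I\right)^{2}}{5} = - \frac{4 \cdot 100 I^{2}}{5} = - 80 I^{2}$)
$100 \left(D{\left(8 \right)} + 154\right) = 100 \left(- 80 \cdot 8^{2} + 154\right) = 100 \left(\left(-80\right) 64 + 154\right) = 100 \left(-5120 + 154\right) = 100 \left(-4966\right) = -496600$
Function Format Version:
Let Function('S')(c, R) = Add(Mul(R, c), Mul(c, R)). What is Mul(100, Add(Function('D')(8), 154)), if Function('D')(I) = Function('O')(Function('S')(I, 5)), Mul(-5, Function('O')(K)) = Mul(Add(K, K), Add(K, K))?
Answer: -496600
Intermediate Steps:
Function('S')(c, R) = Mul(2, R, c) (Function('S')(c, R) = Add(Mul(R, c), Mul(R, c)) = Mul(2, R, c))
Function('O')(K) = Mul(Rational(-4, 5), Pow(K, 2)) (Function('O')(K) = Mul(Rational(-1, 5), Mul(Add(K, K), Add(K, K))) = Mul(Rational(-1, 5), Mul(Mul(2, K), Mul(2, K))) = Mul(Rational(-1, 5), Mul(4, Pow(K, 2))) = Mul(Rational(-4, 5), Pow(K, 2)))
Function('D')(I) = Mul(-80, Pow(I, 2)) (Function('D')(I) = Mul(Rational(-4, 5), Pow(Mul(2, 5, I), 2)) = Mul(Rational(-4, 5), Pow(Mul(10, I), 2)) = Mul(Rational(-4, 5), Mul(100, Pow(I, 2))) = Mul(-80, Pow(I, 2)))
Mul(100, Add(Function('D')(8), 154)) = Mul(100, Add(Mul(-80, Pow(8, 2)), 154)) = Mul(100, Add(Mul(-80, 64), 154)) = Mul(100, Add(-5120, 154)) = Mul(100, -4966) = -496600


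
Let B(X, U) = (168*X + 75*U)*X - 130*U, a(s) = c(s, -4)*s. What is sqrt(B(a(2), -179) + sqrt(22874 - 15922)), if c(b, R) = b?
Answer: sqrt(-27742 + 2*sqrt(1738)) ≈ 166.31*I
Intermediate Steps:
a(s) = s**2 (a(s) = s*s = s**2)
B(X, U) = -130*U + X*(75*U + 168*X) (B(X, U) = (75*U + 168*X)*X - 130*U = X*(75*U + 168*X) - 130*U = -130*U + X*(75*U + 168*X))
sqrt(B(a(2), -179) + sqrt(22874 - 15922)) = sqrt((-130*(-179) + 168*(2**2)**2 + 75*(-179)*2**2) + sqrt(22874 - 15922)) = sqrt((23270 + 168*4**2 + 75*(-179)*4) + sqrt(6952)) = sqrt((23270 + 168*16 - 53700) + 2*sqrt(1738)) = sqrt((23270 + 2688 - 53700) + 2*sqrt(1738)) = sqrt(-27742 + 2*sqrt(1738))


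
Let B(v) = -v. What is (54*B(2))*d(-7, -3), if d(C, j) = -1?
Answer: 108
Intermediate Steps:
(54*B(2))*d(-7, -3) = (54*(-1*2))*(-1) = (54*(-2))*(-1) = -108*(-1) = 108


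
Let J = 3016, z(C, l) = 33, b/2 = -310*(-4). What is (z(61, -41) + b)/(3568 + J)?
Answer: 2513/6584 ≈ 0.38168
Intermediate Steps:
b = 2480 (b = 2*(-310*(-4)) = 2*1240 = 2480)
(z(61, -41) + b)/(3568 + J) = (33 + 2480)/(3568 + 3016) = 2513/6584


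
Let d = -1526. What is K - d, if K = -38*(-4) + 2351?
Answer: 4029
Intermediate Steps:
K = 2503 (K = 152 + 2351 = 2503)
K - d = 2503 - 1*(-1526) = 2503 + 1526 = 4029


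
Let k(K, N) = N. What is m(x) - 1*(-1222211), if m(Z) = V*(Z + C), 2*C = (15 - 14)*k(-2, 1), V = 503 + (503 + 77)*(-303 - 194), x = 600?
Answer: -343151735/2 ≈ -1.7158e+8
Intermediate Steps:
V = -287757 (V = 503 + 580*(-497) = 503 - 288260 = -287757)
C = ½ (C = ((15 - 14)*1)/2 = (1*1)/2 = (½)*1 = ½ ≈ 0.50000)
m(Z) = -287757/2 - 287757*Z (m(Z) = -287757*(Z + ½) = -287757*(½ + Z) = -287757/2 - 287757*Z)
m(x) - 1*(-1222211) = (-287757/2 - 287757*600) - 1*(-1222211) = (-287757/2 - 172654200) + 1222211 = -345596157/2 + 1222211 = -343151735/2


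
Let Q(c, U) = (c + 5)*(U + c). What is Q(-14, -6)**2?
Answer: 32400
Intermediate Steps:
Q(c, U) = (5 + c)*(U + c)
Q(-14, -6)**2 = ((-14)**2 + 5*(-6) + 5*(-14) - 6*(-14))**2 = (196 - 30 - 70 + 84)**2 = 180**2 = 32400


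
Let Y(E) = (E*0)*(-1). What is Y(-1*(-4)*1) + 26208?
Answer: 26208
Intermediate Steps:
Y(E) = 0 (Y(E) = 0*(-1) = 0)
Y(-1*(-4)*1) + 26208 = 0 + 26208 = 26208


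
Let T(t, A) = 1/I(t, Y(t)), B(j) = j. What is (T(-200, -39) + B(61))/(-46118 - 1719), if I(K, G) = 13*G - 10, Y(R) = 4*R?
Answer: -635009/497983170 ≈ -0.0012752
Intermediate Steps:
I(K, G) = -10 + 13*G
T(t, A) = 1/(-10 + 52*t) (T(t, A) = 1/(-10 + 13*(4*t)) = 1/(-10 + 52*t))
(T(-200, -39) + B(61))/(-46118 - 1719) = (1/(2*(-5 + 26*(-200))) + 61)/(-46118 - 1719) = (1/(2*(-5 - 5200)) + 61)/(-47837) = ((½)/(-5205) + 61)*(-1/47837) = ((½)*(-1/5205) + 61)*(-1/47837) = (-1/10410 + 61)*(-1/47837) = (635009/10410)*(-1/47837) = -635009/497983170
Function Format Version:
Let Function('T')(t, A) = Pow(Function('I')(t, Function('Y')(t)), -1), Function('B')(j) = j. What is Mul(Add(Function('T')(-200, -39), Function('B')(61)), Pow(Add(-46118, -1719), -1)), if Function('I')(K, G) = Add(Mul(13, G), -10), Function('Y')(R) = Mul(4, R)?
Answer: Rational(-635009, 497983170) ≈ -0.0012752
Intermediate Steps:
Function('I')(K, G) = Add(-10, Mul(13, G))
Function('T')(t, A) = Pow(Add(-10, Mul(52, t)), -1) (Function('T')(t, A) = Pow(Add(-10, Mul(13, Mul(4, t))), -1) = Pow(Add(-10, Mul(52, t)), -1))
Mul(Add(Function('T')(-200, -39), Function('B')(61)), Pow(Add(-46118, -1719), -1)) = Mul(Add(Mul(Rational(1, 2), Pow(Add(-5, Mul(26, -200)), -1)), 61), Pow(Add(-46118, -1719), -1)) = Mul(Add(Mul(Rational(1, 2), Pow(Add(-5, -5200), -1)), 61), Pow(-47837, -1)) = Mul(Add(Mul(Rational(1, 2), Pow(-5205, -1)), 61), Rational(-1, 47837)) = Mul(Add(Mul(Rational(1, 2), Rational(-1, 5205)), 61), Rational(-1, 47837)) = Mul(Add(Rational(-1, 10410), 61), Rational(-1, 47837)) = Mul(Rational(635009, 10410), Rational(-1, 47837)) = Rational(-635009, 497983170)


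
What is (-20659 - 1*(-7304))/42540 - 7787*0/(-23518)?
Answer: -2671/8508 ≈ -0.31394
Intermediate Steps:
(-20659 - 1*(-7304))/42540 - 7787*0/(-23518) = (-20659 + 7304)*(1/42540) + 0*(-1/23518) = -13355*1/42540 + 0 = -2671/8508 + 0 = -2671/8508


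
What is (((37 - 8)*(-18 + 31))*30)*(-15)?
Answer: -169650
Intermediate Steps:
(((37 - 8)*(-18 + 31))*30)*(-15) = ((29*13)*30)*(-15) = (377*30)*(-15) = 11310*(-15) = -169650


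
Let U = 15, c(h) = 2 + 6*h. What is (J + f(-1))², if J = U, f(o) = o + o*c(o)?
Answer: 324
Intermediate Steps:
f(o) = o + o*(2 + 6*o)
J = 15
(J + f(-1))² = (15 + 3*(-1)*(1 + 2*(-1)))² = (15 + 3*(-1)*(1 - 2))² = (15 + 3*(-1)*(-1))² = (15 + 3)² = 18² = 324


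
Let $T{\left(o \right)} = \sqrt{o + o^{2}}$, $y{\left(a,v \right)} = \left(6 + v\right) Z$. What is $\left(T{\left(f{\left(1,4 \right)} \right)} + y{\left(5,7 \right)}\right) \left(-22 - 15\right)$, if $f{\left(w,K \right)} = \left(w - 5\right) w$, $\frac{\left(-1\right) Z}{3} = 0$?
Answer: $- 74 \sqrt{3} \approx -128.17$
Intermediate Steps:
$Z = 0$ ($Z = \left(-3\right) 0 = 0$)
$y{\left(a,v \right)} = 0$ ($y{\left(a,v \right)} = \left(6 + v\right) 0 = 0$)
$f{\left(w,K \right)} = w \left(-5 + w\right)$ ($f{\left(w,K \right)} = \left(-5 + w\right) w = w \left(-5 + w\right)$)
$\left(T{\left(f{\left(1,4 \right)} \right)} + y{\left(5,7 \right)}\right) \left(-22 - 15\right) = \left(\sqrt{1 \left(-5 + 1\right) \left(1 + 1 \left(-5 + 1\right)\right)} + 0\right) \left(-22 - 15\right) = \left(\sqrt{1 \left(-4\right) \left(1 + 1 \left(-4\right)\right)} + 0\right) \left(-22 - 15\right) = \left(\sqrt{- 4 \left(1 - 4\right)} + 0\right) \left(-37\right) = \left(\sqrt{\left(-4\right) \left(-3\right)} + 0\right) \left(-37\right) = \left(\sqrt{12} + 0\right) \left(-37\right) = \left(2 \sqrt{3} + 0\right) \left(-37\right) = 2 \sqrt{3} \left(-37\right) = - 74 \sqrt{3}$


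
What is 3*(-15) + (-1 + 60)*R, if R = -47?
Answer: -2818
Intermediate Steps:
3*(-15) + (-1 + 60)*R = 3*(-15) + (-1 + 60)*(-47) = -45 + 59*(-47) = -45 - 2773 = -2818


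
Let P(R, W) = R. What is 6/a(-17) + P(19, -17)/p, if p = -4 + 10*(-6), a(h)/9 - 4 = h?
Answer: -869/2496 ≈ -0.34816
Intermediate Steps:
a(h) = 36 + 9*h
p = -64 (p = -4 - 60 = -64)
6/a(-17) + P(19, -17)/p = 6/(36 + 9*(-17)) + 19/(-64) = 6/(36 - 153) + 19*(-1/64) = 6/(-117) - 19/64 = 6*(-1/117) - 19/64 = -2/39 - 19/64 = -869/2496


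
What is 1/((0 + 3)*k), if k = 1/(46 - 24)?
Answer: 22/3 ≈ 7.3333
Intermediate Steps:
k = 1/22 ≈ 0.045455
1/((0 + 3)*k) = 1/((0 + 3)*(1/22)) = 22/3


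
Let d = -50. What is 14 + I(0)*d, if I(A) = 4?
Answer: -186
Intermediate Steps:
14 + I(0)*d = 14 + 4*(-50) = 14 - 200 = -186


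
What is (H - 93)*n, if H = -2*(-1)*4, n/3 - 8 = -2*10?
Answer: 3060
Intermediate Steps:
n = -36 (n = 24 + 3*(-2*10) = 24 + 3*(-20) = 24 - 60 = -36)
H = 8 (H = 2*4 = 8)
(H - 93)*n = (8 - 93)*(-36) = -85*(-36) = 3060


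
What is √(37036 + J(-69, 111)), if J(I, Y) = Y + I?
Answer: √37078 ≈ 192.56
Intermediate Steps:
J(I, Y) = I + Y
√(37036 + J(-69, 111)) = √(37036 + (-69 + 111)) = √(37036 + 42) = √37078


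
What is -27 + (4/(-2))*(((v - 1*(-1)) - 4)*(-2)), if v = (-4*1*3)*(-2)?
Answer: 57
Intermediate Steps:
v = 24 (v = -4*3*(-2) = -12*(-2) = 24)
-27 + (4/(-2))*(((v - 1*(-1)) - 4)*(-2)) = -27 + (4/(-2))*(((24 - 1*(-1)) - 4)*(-2)) = -27 + (4*(-½))*(((24 + 1) - 4)*(-2)) = -27 - 2*(25 - 4)*(-2) = -27 - 42*(-2) = -27 - 2*(-42) = -27 + 84 = 57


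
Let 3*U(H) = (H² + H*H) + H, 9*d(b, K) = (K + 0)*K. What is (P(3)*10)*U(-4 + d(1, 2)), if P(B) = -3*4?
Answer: -70400/81 ≈ -869.14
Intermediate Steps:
d(b, K) = K²/9 (d(b, K) = ((K + 0)*K)/9 = (K*K)/9 = K²/9)
U(H) = H/3 + 2*H²/3 (U(H) = ((H² + H*H) + H)/3 = ((H² + H²) + H)/3 = (2*H² + H)/3 = (H + 2*H²)/3 = H/3 + 2*H²/3)
P(B) = -12
(P(3)*10)*U(-4 + d(1, 2)) = (-12*10)*((-4 + (⅑)*2²)*(1 + 2*(-4 + (⅑)*2²))/3) = -40*(-4 + (⅑)*4)*(1 + 2*(-4 + (⅑)*4)) = -40*(-4 + 4/9)*(1 + 2*(-4 + 4/9)) = -40*(-32)*(1 + 2*(-32/9))/9 = -40*(-32)*(1 - 64/9)/9 = -40*(-32)*(-55)/(9*9) = -120*1760/243 = -70400/81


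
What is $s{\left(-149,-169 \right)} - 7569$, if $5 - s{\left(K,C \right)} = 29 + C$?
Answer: $-7424$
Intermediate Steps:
$s{\left(K,C \right)} = -24 - C$ ($s{\left(K,C \right)} = 5 - \left(29 + C\right) = -24 - C$)
$s{\left(-149,-169 \right)} - 7569 = \left(-24 - -169\right) - 7569 = \left(-24 + 169\right) - 7569 = 145 - 7569 = -7424$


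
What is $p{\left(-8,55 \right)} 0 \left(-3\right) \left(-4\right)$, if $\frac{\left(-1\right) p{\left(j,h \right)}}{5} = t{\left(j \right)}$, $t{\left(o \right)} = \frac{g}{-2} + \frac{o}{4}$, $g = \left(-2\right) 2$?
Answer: $0$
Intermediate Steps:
$g = -4$
$t{\left(o \right)} = 2 + \frac{o}{4}$ ($t{\left(o \right)} = - \frac{4}{-2} + \frac{o}{4} = \left(-4\right) \left(- \frac{1}{2}\right) + o \frac{1}{4} = 2 + \frac{o}{4}$)
$p{\left(j,h \right)} = -10 - \frac{5 j}{4}$ ($p{\left(j,h \right)} = - 5 \left(2 + \frac{j}{4}\right) = -10 - \frac{5 j}{4}$)
$p{\left(-8,55 \right)} 0 \left(-3\right) \left(-4\right) = \left(-10 - -10\right) 0 \left(-3\right) \left(-4\right) = \left(-10 + 10\right) 0 \left(-4\right) = 0 \cdot 0 = 0$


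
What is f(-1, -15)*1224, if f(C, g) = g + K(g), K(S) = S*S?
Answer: 257040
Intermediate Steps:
K(S) = S**2
f(C, g) = g + g**2
f(-1, -15)*1224 = -15*(1 - 15)*1224 = -15*(-14)*1224 = 210*1224 = 257040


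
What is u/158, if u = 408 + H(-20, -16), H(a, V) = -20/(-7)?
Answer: 1438/553 ≈ 2.6004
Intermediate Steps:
H(a, V) = 20/7 (H(a, V) = -20*(-⅐) = 20/7)
u = 2876/7 (u = 408 + 20/7 = 2876/7 ≈ 410.86)
u/158 = (2876/7)/158 = (2876/7)*(1/158) = 1438/553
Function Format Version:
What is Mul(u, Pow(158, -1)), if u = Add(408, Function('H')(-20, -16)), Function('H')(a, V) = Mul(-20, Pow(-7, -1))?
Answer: Rational(1438, 553) ≈ 2.6004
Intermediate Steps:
Function('H')(a, V) = Rational(20, 7) (Function('H')(a, V) = Mul(-20, Rational(-1, 7)) = Rational(20, 7))
u = Rational(2876, 7) (u = Add(408, Rational(20, 7)) = Rational(2876, 7) ≈ 410.86)
Mul(u, Pow(158, -1)) = Mul(Rational(2876, 7), Pow(158, -1)) = Mul(Rational(2876, 7), Rational(1, 158)) = Rational(1438, 553)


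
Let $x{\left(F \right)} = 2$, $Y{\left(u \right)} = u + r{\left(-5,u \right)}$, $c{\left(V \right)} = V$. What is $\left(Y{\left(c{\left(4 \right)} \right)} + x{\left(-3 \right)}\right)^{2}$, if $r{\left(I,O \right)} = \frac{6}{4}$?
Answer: $\frac{225}{4} \approx 56.25$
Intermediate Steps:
$r{\left(I,O \right)} = \frac{3}{2}$ ($r{\left(I,O \right)} = 6 \cdot \frac{1}{4} = \frac{3}{2}$)
$Y{\left(u \right)} = \frac{3}{2} + u$ ($Y{\left(u \right)} = u + \frac{3}{2} = \frac{3}{2} + u$)
$\left(Y{\left(c{\left(4 \right)} \right)} + x{\left(-3 \right)}\right)^{2} = \left(\left(\frac{3}{2} + 4\right) + 2\right)^{2} = \left(\frac{11}{2} + 2\right)^{2} = \left(\frac{15}{2}\right)^{2} = \frac{225}{4}$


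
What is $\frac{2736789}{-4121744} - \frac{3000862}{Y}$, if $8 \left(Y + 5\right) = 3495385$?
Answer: $- \frac{9865118299439}{1309719752880} \approx -7.5322$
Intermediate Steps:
$Y = \frac{3495345}{8}$ ($Y = -5 + \frac{1}{8} \cdot 3495385 = -5 + \frac{3495385}{8} = \frac{3495345}{8} \approx 4.3692 \cdot 10^{5}$)
$\frac{2736789}{-4121744} - \frac{3000862}{Y} = \frac{2736789}{-4121744} - \frac{3000862}{\frac{3495345}{8}} = 2736789 \left(- \frac{1}{4121744}\right) - \frac{24006896}{3495345} = - \frac{248799}{374704} - \frac{24006896}{3495345} = - \frac{9865118299439}{1309719752880}$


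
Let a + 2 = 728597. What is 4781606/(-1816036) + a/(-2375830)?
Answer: -317085943310/107864820247 ≈ -2.9397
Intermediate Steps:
a = 728595 (a = -2 + 728597 = 728595)
4781606/(-1816036) + a/(-2375830) = 4781606/(-1816036) + 728595/(-2375830) = 4781606*(-1/1816036) + 728595*(-1/2375830) = -2390803/908018 - 145719/475166 = -317085943310/107864820247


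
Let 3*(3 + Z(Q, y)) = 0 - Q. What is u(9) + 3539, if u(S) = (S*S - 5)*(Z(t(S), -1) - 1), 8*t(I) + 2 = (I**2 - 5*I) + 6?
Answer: 9325/3 ≈ 3108.3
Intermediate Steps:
t(I) = 1/2 - 5*I/8 + I**2/8 (t(I) = -1/4 + ((I**2 - 5*I) + 6)/8 = -1/4 + (6 + I**2 - 5*I)/8 = -1/4 + (3/4 - 5*I/8 + I**2/8) = 1/2 - 5*I/8 + I**2/8)
Z(Q, y) = -3 - Q/3 (Z(Q, y) = -3 + (0 - Q)/3 = -3 + (-Q)/3 = -3 - Q/3)
u(S) = (-5 + S**2)*(-25/6 - S**2/24 + 5*S/24) (u(S) = (S*S - 5)*((-3 - (1/2 - 5*S/8 + S**2/8)/3) - 1) = (S**2 - 5)*((-3 + (-1/6 - S**2/24 + 5*S/24)) - 1) = (-5 + S**2)*((-19/6 - S**2/24 + 5*S/24) - 1) = (-5 + S**2)*(-25/6 - S**2/24 + 5*S/24))
u(9) + 3539 = (125/6 - 95/24*9**2 - 25/24*9 - 1/24*9**4 + (5/24)*9**3) + 3539 = (125/6 - 95/24*81 - 75/8 - 1/24*6561 + (5/24)*729) + 3539 = (125/6 - 2565/8 - 75/8 - 2187/8 + 1215/8) + 3539 = -1292/3 + 3539 = 9325/3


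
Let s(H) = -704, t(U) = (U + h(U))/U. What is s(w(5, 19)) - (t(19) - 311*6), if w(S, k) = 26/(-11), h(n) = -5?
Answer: 22064/19 ≈ 1161.3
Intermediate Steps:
w(S, k) = -26/11 (w(S, k) = 26*(-1/11) = -26/11)
t(U) = (-5 + U)/U (t(U) = (U - 5)/U = (-5 + U)/U)
s(w(5, 19)) - (t(19) - 311*6) = -704 - ((-5 + 19)/19 - 311*6) = -704 - ((1/19)*14 - 1866) = -704 - (14/19 - 1866) = -704 - 1*(-35440/19) = -704 + 35440/19 = 22064/19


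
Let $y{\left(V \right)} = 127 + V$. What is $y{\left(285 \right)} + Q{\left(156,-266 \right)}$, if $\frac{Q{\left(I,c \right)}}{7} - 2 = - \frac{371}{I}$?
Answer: $\frac{63859}{156} \approx 409.35$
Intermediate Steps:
$Q{\left(I,c \right)} = 14 - \frac{2597}{I}$ ($Q{\left(I,c \right)} = 14 + 7 \left(- \frac{371}{I}\right) = 14 - \frac{2597}{I}$)
$y{\left(285 \right)} + Q{\left(156,-266 \right)} = \left(127 + 285\right) + \left(14 - \frac{2597}{156}\right) = 412 + \left(14 - \frac{2597}{156}\right) = 412 - \frac{413}{156} = \frac{63859}{156}$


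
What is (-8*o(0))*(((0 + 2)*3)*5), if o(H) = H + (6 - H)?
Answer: -1440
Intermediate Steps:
o(H) = 6
(-8*o(0))*(((0 + 2)*3)*5) = (-8*6)*(((0 + 2)*3)*5) = -48*2*3*5 = -288*5 = -48*30 = -1440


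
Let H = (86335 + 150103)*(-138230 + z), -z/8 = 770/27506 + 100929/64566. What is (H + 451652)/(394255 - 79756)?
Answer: -284547470269196056/2737917904851 ≈ -1.0393e+5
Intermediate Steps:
z = -110818388/8705649 (z = -8*(770/27506 + 100929/64566) = -8*(770*(1/27506) + 100929*(1/64566)) = -8*(385/13753 + 1979/1266) = -8*27704597/17411298 = -110818388/8705649 ≈ -12.729)
H = -284551402192978204/8705649 (H = (86335 + 150103)*(-138230 - 110818388/8705649) = 236438*(-1203492679658/8705649) = -284551402192978204/8705649 ≈ -3.2686e+10)
(H + 451652)/(394255 - 79756) = (-284551402192978204/8705649 + 451652)/(394255 - 79756) = -284547470269196056/8705649/314499 = -284547470269196056/8705649*1/314499 = -284547470269196056/2737917904851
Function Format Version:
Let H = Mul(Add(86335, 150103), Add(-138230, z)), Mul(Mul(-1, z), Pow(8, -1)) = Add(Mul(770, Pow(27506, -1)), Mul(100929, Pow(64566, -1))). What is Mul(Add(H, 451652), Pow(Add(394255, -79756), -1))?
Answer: Rational(-284547470269196056, 2737917904851) ≈ -1.0393e+5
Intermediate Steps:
z = Rational(-110818388, 8705649) (z = Mul(-8, Add(Mul(770, Pow(27506, -1)), Mul(100929, Pow(64566, -1)))) = Mul(-8, Add(Mul(770, Rational(1, 27506)), Mul(100929, Rational(1, 64566)))) = Mul(-8, Add(Rational(385, 13753), Rational(1979, 1266))) = Mul(-8, Rational(27704597, 17411298)) = Rational(-110818388, 8705649) ≈ -12.729)
H = Rational(-284551402192978204, 8705649) (H = Mul(Add(86335, 150103), Add(-138230, Rational(-110818388, 8705649))) = Mul(236438, Rational(-1203492679658, 8705649)) = Rational(-284551402192978204, 8705649) ≈ -3.2686e+10)
Mul(Add(H, 451652), Pow(Add(394255, -79756), -1)) = Mul(Add(Rational(-284551402192978204, 8705649), 451652), Pow(Add(394255, -79756), -1)) = Mul(Rational(-284547470269196056, 8705649), Pow(314499, -1)) = Mul(Rational(-284547470269196056, 8705649), Rational(1, 314499)) = Rational(-284547470269196056, 2737917904851)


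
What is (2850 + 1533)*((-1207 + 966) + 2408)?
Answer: 9497961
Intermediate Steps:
(2850 + 1533)*((-1207 + 966) + 2408) = 4383*(-241 + 2408) = 4383*2167 = 9497961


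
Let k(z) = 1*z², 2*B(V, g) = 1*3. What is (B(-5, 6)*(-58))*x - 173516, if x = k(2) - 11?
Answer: -172907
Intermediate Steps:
B(V, g) = 3/2 (B(V, g) = (1*3)/2 = (½)*3 = 3/2)
k(z) = z²
x = -7 (x = 2² - 11 = 4 - 11 = -7)
(B(-5, 6)*(-58))*x - 173516 = ((3/2)*(-58))*(-7) - 173516 = -87*(-7) - 173516 = 609 - 173516 = -172907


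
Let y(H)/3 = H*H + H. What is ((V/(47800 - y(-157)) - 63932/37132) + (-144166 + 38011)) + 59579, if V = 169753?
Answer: -11103390142015/238350308 ≈ -46584.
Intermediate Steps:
y(H) = 3*H + 3*H² (y(H) = 3*(H*H + H) = 3*(H² + H) = 3*(H + H²) = 3*H + 3*H²)
((V/(47800 - y(-157)) - 63932/37132) + (-144166 + 38011)) + 59579 = ((169753/(47800 - 3*(-157)*(1 - 157)) - 63932/37132) + (-144166 + 38011)) + 59579 = ((169753/(47800 - 3*(-157)*(-156)) - 63932*1/37132) - 106155) + 59579 = ((169753/(47800 - 1*73476) - 15983/9283) - 106155) + 59579 = ((169753/(47800 - 73476) - 15983/9283) - 106155) + 59579 = ((169753/(-25676) - 15983/9283) - 106155) + 59579 = ((169753*(-1/25676) - 15983/9283) - 106155) + 59579 = ((-169753/25676 - 15983/9283) - 106155) + 59579 = (-1986196607/238350308 - 106155) + 59579 = -25304063142347/238350308 + 59579 = -11103390142015/238350308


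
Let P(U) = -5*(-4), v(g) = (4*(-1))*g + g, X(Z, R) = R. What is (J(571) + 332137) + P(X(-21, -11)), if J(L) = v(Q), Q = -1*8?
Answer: 332181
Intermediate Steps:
Q = -8
v(g) = -3*g (v(g) = -4*g + g = -3*g)
J(L) = 24 (J(L) = -3*(-8) = 24)
P(U) = 20
(J(571) + 332137) + P(X(-21, -11)) = (24 + 332137) + 20 = 332161 + 20 = 332181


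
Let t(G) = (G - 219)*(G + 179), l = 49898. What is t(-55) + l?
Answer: 15922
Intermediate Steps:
t(G) = (-219 + G)*(179 + G)
t(-55) + l = (-39201 + (-55)**2 - 40*(-55)) + 49898 = (-39201 + 3025 + 2200) + 49898 = -33976 + 49898 = 15922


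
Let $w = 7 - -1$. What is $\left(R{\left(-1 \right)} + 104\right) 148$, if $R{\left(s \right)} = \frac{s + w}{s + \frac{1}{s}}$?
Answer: $14874$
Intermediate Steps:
$w = 8$ ($w = 7 + 1 = 8$)
$R{\left(s \right)} = \frac{8 + s}{s + \frac{1}{s}}$ ($R{\left(s \right)} = \frac{s + 8}{s + \frac{1}{s}} = \frac{8 + s}{s + \frac{1}{s}}$)
$\left(R{\left(-1 \right)} + 104\right) 148 = \left(- \frac{8 - 1}{1 + \left(-1\right)^{2}} + 104\right) 148 = \left(\left(-1\right) \frac{1}{1 + 1} \cdot 7 + 104\right) 148 = \left(\left(-1\right) \frac{1}{2} \cdot 7 + 104\right) 148 = \left(- \frac{7}{2} + 104\right) 148 = \frac{201}{2} \cdot 148 = 14874$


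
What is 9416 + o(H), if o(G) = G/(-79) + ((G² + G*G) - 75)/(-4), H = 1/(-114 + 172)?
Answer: 5014682647/531512 ≈ 9434.8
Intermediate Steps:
H = 1/58 ≈ 0.017241
o(G) = 75/4 - G²/2 - G/79 (o(G) = G*(-1/79) + ((G² + G²) - 75)*(-¼) = -G/79 + (2*G² - 75)*(-¼) = -G/79 + (-75 + 2*G²)*(-¼) = -G/79 + (75/4 - G²/2) = 75/4 - G²/2 - G/79)
9416 + o(H) = 9416 + (75/4 - (1/58)²/2 - 1/79*1/58) = 9416 + (75/4 - ½*1/3364 - 1/4582) = 9416 + (75/4 - 1/6728 - 1/4582) = 9416 + 9965655/531512 = 5014682647/531512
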